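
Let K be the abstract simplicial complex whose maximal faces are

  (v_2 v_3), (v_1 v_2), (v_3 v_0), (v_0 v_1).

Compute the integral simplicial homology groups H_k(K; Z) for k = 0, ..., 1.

Take the total order v_0 < v_1 < v_2 < v_3 on the vertex set. Then K (dimension 1) consists of the simplices:

  0-simplices (4): [v_0], [v_1], [v_2], [v_3]
  1-simplices (4): [v_0,v_1], [v_0,v_3], [v_1,v_2], [v_2,v_3]

so the chain groups are C_0 ≅ Z^4, C_1 ≅ Z^4.

Boundary ∂_1: C_1 → C_0 is given by ∂[p,q] = [q] − [p]. For instance
  ∂[v_0,v_1] = [v_1] − [v_0].
The 4×4 boundary matrix has rank 3 and Smith normal form diag(1,1,1).

Reading off H_k = ker ∂_k / im ∂_{k+1}:

  H_0: rank C_0 − rank ∂_1 = 4 − 3 = 1, and the invariant factors of ∂_1 are all 1, so H_0 ≅ Z.
  H_1: rank ker ∂_1 − rank ∂_2 = (4 − 3) − 0 = 1, and there is no ∂_2, so H_1 ≅ Z.

H_0 = Z,  H_1 = Z.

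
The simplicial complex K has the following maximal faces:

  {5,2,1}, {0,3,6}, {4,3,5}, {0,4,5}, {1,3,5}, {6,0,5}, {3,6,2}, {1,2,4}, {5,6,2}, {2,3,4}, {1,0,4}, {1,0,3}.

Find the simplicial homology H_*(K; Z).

Order the vertices as 0 < 1 < 2 < 3 < 4 < 5 < 6. Listing each simplex with vertices in this order, K has dimension 2 with simplices:

  0-simplices (7): [0], [1], [2], [3], [4], [5], [6]
  1-simplices (18): [0,1], [0,3], [0,4], [0,5], [0,6], [1,2], [1,3], [1,4], [1,5], [2,3], [2,4], [2,5], [2,6], [3,4], [3,5], [3,6], [4,5], [5,6]
  2-simplices (12): [0,1,3], [0,1,4], [0,3,6], [0,4,5], [0,5,6], [1,2,4], [1,2,5], [1,3,5], [2,3,4], [2,3,6], [2,5,6], [3,4,5]

Hence C_0 ≅ Z^7, C_1 ≅ Z^18, C_2 ≅ Z^12.

Boundary ∂_1: C_1 → C_0 is given by ∂[p,q] = [q] − [p].
The 7×18 boundary matrix has rank 6 and Smith normal form diag(1,1,1,1,1,1).

∂_2: C_2 → C_1 maps a triangle to the signed sum of its edges. For instance
  ∂[3,4,5] = [4,5] − [3,5] + [3,4],
  ∂[0,5,6] = [5,6] − [0,6] + [0,5].
As a 18×12 matrix over Z this has rank 12, with invariant factors (1,1,1,1,1,1,1,1,1,1,1,2).

Reading off H_k = ker ∂_k / im ∂_{k+1}:

  H_0: rank C_0 − rank ∂_1 = 7 − 6 = 1, and the invariant factors of ∂_1 are all 1, so H_0 ≅ Z.
  H_1: rank ker ∂_1 − rank ∂_2 = (18 − 6) − 12 = 0, and ∂_2 has invariant factor 2 > 1, so H_1 ≅ Z/2.
  H_2: rank ker ∂_2 − rank ∂_3 = (12 − 12) − 0 = 0, and there is no ∂_3, so H_2 ≅ 0.

H_0 = Z,  H_1 = Z/2,  H_2 = 0.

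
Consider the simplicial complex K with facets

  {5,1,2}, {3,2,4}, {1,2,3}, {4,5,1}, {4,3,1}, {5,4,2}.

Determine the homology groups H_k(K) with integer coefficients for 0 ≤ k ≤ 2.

We work with the vertex ordering 1 < 2 < 3 < 4 < 5. The simplices of K, each written with vertices in increasing order, are:

  0-simplices (5): [1], [2], [3], [4], [5]
  1-simplices (9): [1,2], [1,3], [1,4], [1,5], [2,3], [2,4], [2,5], [3,4], [4,5]
  2-simplices (6): [1,2,3], [1,2,5], [1,3,4], [1,4,5], [2,3,4], [2,4,5]

giving chain groups C_0 ≅ Z^5, C_1 ≅ Z^9, C_2 ≅ Z^6.

The boundary map ∂_1: C_1 → C_0 is given by ∂[p,q] = [q] − [p]. For instance
  ∂[1,2] = [2] − [1].
The resulting 5×9 matrix has rank 4, and its Smith normal form has invariant factors (1,1,1,1).

Boundary ∂_2: C_2 → C_1 sends each 2-simplex [p,q,r] to [q,r] − [p,r] + [p,q]. For instance
  ∂[1,2,3] = [2,3] − [1,3] + [1,2],
  ∂[2,3,4] = [3,4] − [2,4] + [2,3].
As a 9×6 matrix over Z this has rank 5, with invariant factors (1,1,1,1,1).

Computing H_k = (kernel of ∂_k) / (image of ∂_{k+1}):

  H_0: rank C_0 − rank ∂_1 = 5 − 4 = 1, and the invariant factors of ∂_1 are all 1, so H_0 ≅ Z.
  H_1: rank ker ∂_1 − rank ∂_2 = (9 − 4) − 5 = 0, and the invariant factors of ∂_2 are all 1, so H_1 ≅ 0.
  H_2: rank ker ∂_2 − rank ∂_3 = (6 − 5) − 0 = 1, and there is no ∂_3, so H_2 ≅ Z.

As a check, the Euler characteristic is 5 − 9 + 6 = 2, which agrees with 1 − 0 + 1 = 2.
(K is a triangulation of the 2-sphere S^2.)

H_0 ≅ Z,  H_1 = 0,  H_2 ≅ Z.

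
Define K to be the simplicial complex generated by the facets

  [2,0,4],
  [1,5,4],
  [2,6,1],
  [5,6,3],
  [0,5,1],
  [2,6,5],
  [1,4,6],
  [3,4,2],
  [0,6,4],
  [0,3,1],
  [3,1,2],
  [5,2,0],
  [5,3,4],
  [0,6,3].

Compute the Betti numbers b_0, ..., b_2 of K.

K has 7 vertices, 21 edges, 14 triangles.
rank ∂_0 = 0, rank ∂_1 = 6 ⇒ b_0 = 7 − 0 − 6 = 1; all invariant factors of ∂_1 are 1 so no torsion. So H_0 = Z.
rank ∂_1 = 6, rank ∂_2 = 13 ⇒ b_1 = 21 − 6 − 13 = 2; all invariant factors of ∂_2 are 1 so no torsion. So H_1 = Z^2.
rank ∂_2 = 13, rank ∂_3 = 0 ⇒ b_2 = 14 − 13 − 0 = 1. So H_2 = Z.

b_0 = 1, b_1 = 2, b_2 = 1.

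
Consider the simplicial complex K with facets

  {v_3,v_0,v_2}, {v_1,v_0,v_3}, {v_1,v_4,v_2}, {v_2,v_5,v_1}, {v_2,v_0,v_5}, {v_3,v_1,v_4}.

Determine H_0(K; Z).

H_0 ≅ Z.

Order the vertices as v_0 < v_1 < v_2 < v_3 < v_4 < v_5. Listing each simplex with vertices in this order, K has dimension 2 with simplices:

  0-simplices (6): [v_0], [v_1], [v_2], [v_3], [v_4], [v_5]
  1-simplices (12): [v_0,v_1], [v_0,v_2], [v_0,v_3], [v_0,v_5], [v_1,v_2], [v_1,v_3], [v_1,v_4], [v_1,v_5], [v_2,v_3], [v_2,v_4], [v_2,v_5], [v_3,v_4]
  2-simplices (6): [v_0,v_1,v_3], [v_0,v_2,v_3], [v_0,v_2,v_5], [v_1,v_2,v_4], [v_1,v_2,v_5], [v_1,v_3,v_4]

so the chain groups are C_0 ≅ Z^6, C_1 ≅ Z^12, C_2 ≅ Z^6.

∂_1: C_1 → C_0 is given by ∂[p,q] = [q] − [p]. For instance
  ∂[v_1,v_4] = [v_4] − [v_1].
The 6×12 boundary matrix has rank 5 and Smith normal form diag(1,1,1,1,1).

∂_2: C_2 → C_1 maps a triangle to the signed sum of its edges. For instance
  ∂[v_1,v_2,v_5] = [v_2,v_5] − [v_1,v_5] + [v_1,v_2],
  ∂[v_1,v_3,v_4] = [v_3,v_4] − [v_1,v_4] + [v_1,v_3].
This gives a 12×6 integer matrix of rank 6; reducing to Smith normal form yields diagonal entries (1,1,1,1,1,1).

Computing H_k = (kernel of ∂_k) / (image of ∂_{k+1}):

  H_0: rank C_0 − rank ∂_1 = 6 − 5 = 1, and the invariant factors of ∂_1 are all 1, so H_0 ≅ Z.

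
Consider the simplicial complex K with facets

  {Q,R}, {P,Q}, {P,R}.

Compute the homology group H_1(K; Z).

Fix the vertex order P < Q < R and write every simplex with vertices in increasing order. Then dim K = 1 and the simplices of K are:

  0-simplices (3): P, Q, R
  1-simplices (3): PQ, PR, QR

so the chain groups are C_0 ≅ Z^3, C_1 ≅ Z^3.

The boundary map ∂_1: C_1 → C_0 is given by ∂[p,q] = [q] − [p]. For instance
  ∂PQ = Q − P.
The resulting 3×3 matrix has rank 2, and its Smith normal form has invariant factors (1,1).

Computing H_k = (kernel of ∂_k) / (image of ∂_{k+1}):

  H_1: rank ker ∂_1 − rank ∂_2 = (3 − 2) − 0 = 1, and there is no ∂_2, so H_1 ≅ Z.

(K is a triangulation of the circle S^1.)

H_1 = Z.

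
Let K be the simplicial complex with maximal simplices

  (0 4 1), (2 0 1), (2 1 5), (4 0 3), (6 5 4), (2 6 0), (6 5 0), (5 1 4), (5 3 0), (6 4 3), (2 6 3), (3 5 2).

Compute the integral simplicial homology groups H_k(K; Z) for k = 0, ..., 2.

K has 7 vertices, 18 edges, 12 triangles.
rank ∂_0 = 0, rank ∂_1 = 6 ⇒ b_0 = 7 − 0 − 6 = 1; all invariant factors of ∂_1 are 1 so no torsion. So H_0 = Z.
rank ∂_1 = 6, rank ∂_2 = 12 ⇒ b_1 = 18 − 6 − 12 = 0; ∂_2 has invariant factor(s) [2] giving torsion. So H_1 = Z/2.
rank ∂_2 = 12, rank ∂_3 = 0 ⇒ b_2 = 12 − 12 − 0 = 0. So H_2 = 0.

H_0 = Z,  H_1 = Z/2,  H_2 = 0.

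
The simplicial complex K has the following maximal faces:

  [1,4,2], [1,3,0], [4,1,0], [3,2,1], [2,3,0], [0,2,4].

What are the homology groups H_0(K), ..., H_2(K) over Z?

H_0 ≅ Z,  H_1 = 0,  H_2 ≅ Z.

Fix the vertex order 0 < 1 < 2 < 3 < 4 and write every simplex with vertices in increasing order. Then dim K = 2 and the simplices of K are:

  0-simplices (5): [0], [1], [2], [3], [4]
  1-simplices (9): [0,1], [0,2], [0,3], [0,4], [1,2], [1,3], [1,4], [2,3], [2,4]
  2-simplices (6): [0,1,3], [0,1,4], [0,2,3], [0,2,4], [1,2,3], [1,2,4]

Hence C_0 ≅ Z^5, C_1 ≅ Z^9, C_2 ≅ Z^6.

Boundary ∂_1: C_1 → C_0 sends each edge [p,q] (with p < q) to q − p. For instance
  ∂[0,1] = [1] − [0].
As a 5×9 matrix over Z this has rank 4, with invariant factors (1,1,1,1).

The boundary map ∂_2: C_2 → C_1 maps a triangle to the signed sum of its edges. For instance
  ∂[0,2,4] = [2,4] − [0,4] + [0,2],
  ∂[1,2,3] = [2,3] − [1,3] + [1,2].
As a 9×6 matrix over Z this has rank 5, with invariant factors (1,1,1,1,1).

Now H_k = ker ∂_k / im ∂_{k+1}, so:

  H_0: rank C_0 − rank ∂_1 = 5 − 4 = 1, and the invariant factors of ∂_1 are all 1, so H_0 = Z.
  H_1: rank ker ∂_1 − rank ∂_2 = (9 − 4) − 5 = 0, and the invariant factors of ∂_2 are all 1, so H_1 = 0.
  H_2: rank ker ∂_2 − rank ∂_3 = (6 − 5) − 0 = 1, and there is no ∂_3, so H_2 = Z.

As a check, the Euler characteristic is 5 − 9 + 6 = 2, which agrees with 1 − 0 + 1 = 2.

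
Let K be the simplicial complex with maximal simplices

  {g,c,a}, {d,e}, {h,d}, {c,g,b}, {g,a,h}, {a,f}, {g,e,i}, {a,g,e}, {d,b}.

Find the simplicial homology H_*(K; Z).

H_0 = Z,  H_1 = Z^2,  H_2 = 0.

We work with the vertex ordering a < b < c < d < e < f < g < h < i. The simplices of K, each written with vertices in increasing order, are:

  0-simplices (9): a, b, c, d, e, f, g, h, i
  1-simplices (15): ac, ae, af, ag, ah, bc, bd, bg, cg, de, dh, eg, ei, gh, gi
  2-simplices (5): acg, aeg, agh, bcg, egi

so the chain groups are C_0 ≅ Z^9, C_1 ≅ Z^15, C_2 ≅ Z^5.

The boundary map ∂_1: C_1 → C_0 sends each edge [p,q] (with p < q) to q − p.
As a 9×15 matrix over Z this has rank 8, with invariant factors (1,1,1,1,1,1,1,1).

The boundary map ∂_2: C_2 → C_1 maps a triangle to the signed sum of its edges. For instance
  ∂egi = gi − ei + eg,
  ∂aeg = eg − ag + ae.
The 15×5 boundary matrix has rank 5 and Smith normal form diag(1,1,1,1,1).

Computing H_k = (kernel of ∂_k) / (image of ∂_{k+1}):

  H_0: rank C_0 − rank ∂_1 = 9 − 8 = 1, and the invariant factors of ∂_1 are all 1, so H_0 = Z.
  H_1: rank ker ∂_1 − rank ∂_2 = (15 − 8) − 5 = 2, and the invariant factors of ∂_2 are all 1, so H_1 = Z^2.
  H_2: rank ker ∂_2 − rank ∂_3 = (5 − 5) − 0 = 0, and there is no ∂_3, so H_2 = 0.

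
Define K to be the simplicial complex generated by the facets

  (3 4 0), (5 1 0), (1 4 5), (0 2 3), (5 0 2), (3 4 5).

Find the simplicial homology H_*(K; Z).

H_0 = Z,  H_1 = Z,  H_2 = 0.

We work with the vertex ordering 0 < 1 < 2 < 3 < 4 < 5. The simplices of K, each written with vertices in increasing order, are:

  0-simplices (6): [0], [1], [2], [3], [4], [5]
  1-simplices (12): [0,1], [0,2], [0,3], [0,4], [0,5], [1,4], [1,5], [2,3], [2,5], [3,4], [3,5], [4,5]
  2-simplices (6): [0,1,5], [0,2,3], [0,2,5], [0,3,4], [1,4,5], [3,4,5]

giving chain groups C_0 ≅ Z^6, C_1 ≅ Z^12, C_2 ≅ Z^6.

The boundary map ∂_1: C_1 → C_0 sends each edge [p,q] (with p < q) to q − p. For instance
  ∂[0,3] = [3] − [0].
The 6×12 boundary matrix has rank 5 and Smith normal form diag(1,1,1,1,1).

∂_2: C_2 → C_1 maps a triangle to the signed sum of its edges. For instance
  ∂[0,2,5] = [2,5] − [0,5] + [0,2],
  ∂[3,4,5] = [4,5] − [3,5] + [3,4].
As a 12×6 matrix over Z this has rank 6, with invariant factors (1,1,1,1,1,1).

Computing H_k = (kernel of ∂_k) / (image of ∂_{k+1}):

  H_0: rank C_0 − rank ∂_1 = 6 − 5 = 1, and the invariant factors of ∂_1 are all 1, so H_0 = Z.
  H_1: rank ker ∂_1 − rank ∂_2 = (12 − 5) − 6 = 1, and the invariant factors of ∂_2 are all 1, so H_1 = Z.
  H_2: rank ker ∂_2 − rank ∂_3 = (6 − 6) − 0 = 0, and there is no ∂_3, so H_2 = 0.

As a check, the Euler characteristic is 6 − 12 + 6 = 0, which agrees with 1 − 1 + 0 = 0.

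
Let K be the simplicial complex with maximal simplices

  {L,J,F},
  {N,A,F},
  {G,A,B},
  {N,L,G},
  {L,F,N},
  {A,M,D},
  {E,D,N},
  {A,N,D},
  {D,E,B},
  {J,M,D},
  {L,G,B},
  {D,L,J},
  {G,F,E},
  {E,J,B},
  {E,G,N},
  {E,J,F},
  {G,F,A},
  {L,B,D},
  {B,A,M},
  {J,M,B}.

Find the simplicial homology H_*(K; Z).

K has 10 vertices, 30 edges, 20 triangles.
rank ∂_0 = 0, rank ∂_1 = 9 ⇒ b_0 = 10 − 0 − 9 = 1; all invariant factors of ∂_1 are 1 so no torsion. So H_0 ≅ Z.
rank ∂_1 = 9, rank ∂_2 = 20 ⇒ b_1 = 30 − 9 − 20 = 1; ∂_2 has invariant factor(s) [2] giving torsion. So H_1 ≅ Z ⊕ Z/2Z.
rank ∂_2 = 20, rank ∂_3 = 0 ⇒ b_2 = 20 − 20 − 0 = 0. So H_2 ≅ 0.

H_0 = Z,  H_1 = Z ⊕ Z/2Z,  H_2 = 0.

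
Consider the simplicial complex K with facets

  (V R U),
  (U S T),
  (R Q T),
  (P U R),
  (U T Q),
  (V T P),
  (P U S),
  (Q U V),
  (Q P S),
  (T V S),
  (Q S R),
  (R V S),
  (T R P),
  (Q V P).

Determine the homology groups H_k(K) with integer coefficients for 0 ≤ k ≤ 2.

Fix the vertex order P < Q < R < S < T < U < V and write every simplex with vertices in increasing order. Then dim K = 2 and the simplices of K are:

  0-simplices (7): P, Q, R, S, T, U, V
  1-simplices (21): PQ, PR, PS, PT, PU, PV, QR, QS, QT, QU, QV, RS, RT, RU, RV, ST, SU, SV, TU, TV, UV
  2-simplices (14): PQS, PQV, PRT, PRU, PSU, PTV, QRS, QRT, QTU, QUV, RSV, RUV, STU, STV

so the chain groups are C_0 ≅ Z^7, C_1 ≅ Z^21, C_2 ≅ Z^14.

The boundary map ∂_1: C_1 → C_0 is given by ∂[p,q] = [q] − [p].
The 7×21 boundary matrix has rank 6 and Smith normal form diag(1,1,1,1,1,1).

Boundary ∂_2: C_2 → C_1 acts by ∂[p,q,r] = [q,r] − [p,r] + [p,q]. For instance
  ∂PQS = QS − PS + PQ,
  ∂PRU = RU − PU + PR.
As a 21×14 matrix over Z this has rank 13, with invariant factors (1,1,1,1,1,1,1,1,1,1,1,1,1).

From H_k ≅ ker(∂_k) / im(∂_{k+1}) we obtain:

  H_0: rank C_0 − rank ∂_1 = 7 − 6 = 1, and the invariant factors of ∂_1 are all 1, so H_0 ≅ Z.
  H_1: rank ker ∂_1 − rank ∂_2 = (21 − 6) − 13 = 2, and the invariant factors of ∂_2 are all 1, so H_1 ≅ Z^2.
  H_2: rank ker ∂_2 − rank ∂_3 = (14 − 13) − 0 = 1, and there is no ∂_3, so H_2 ≅ Z.

(K is a triangulation of the torus T^2.)

H_0 = Z,  H_1 = Z^2,  H_2 = Z.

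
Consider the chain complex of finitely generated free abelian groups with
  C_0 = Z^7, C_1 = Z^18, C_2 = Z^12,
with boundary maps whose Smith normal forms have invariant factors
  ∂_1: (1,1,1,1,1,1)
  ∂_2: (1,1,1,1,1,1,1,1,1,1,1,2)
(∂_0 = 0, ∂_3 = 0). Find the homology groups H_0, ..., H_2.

H_0 ≅ Z,  H_1 ≅ Z/2Z,  H_2 = 0.

H_0: b_0 = 7 − 0 − 6 = 1; torsion from ∂_1 factors > 1: none. So H_0 ≅ Z.
H_1: b_1 = 18 − 6 − 12 = 0; torsion from ∂_2 factors > 1: [2]. So H_1 ≅ Z/2Z.
H_2: b_2 = 12 − 12 − 0 = 0; torsion from ∂_3 factors > 1: none. So H_2 ≅ 0.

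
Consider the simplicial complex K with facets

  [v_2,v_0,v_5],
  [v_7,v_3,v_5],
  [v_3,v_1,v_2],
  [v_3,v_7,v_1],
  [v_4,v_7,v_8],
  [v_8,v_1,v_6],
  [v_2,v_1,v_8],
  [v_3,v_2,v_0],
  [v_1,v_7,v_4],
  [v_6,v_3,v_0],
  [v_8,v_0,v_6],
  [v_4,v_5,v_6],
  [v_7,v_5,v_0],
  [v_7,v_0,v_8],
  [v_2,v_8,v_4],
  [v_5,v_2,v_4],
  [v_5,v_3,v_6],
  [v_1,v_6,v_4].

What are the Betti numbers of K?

Fix the vertex order v_0 < v_1 < v_2 < v_3 < v_4 < v_5 < v_6 < v_7 < v_8 and write every simplex with vertices in increasing order. Then dim K = 2 and the simplices of K are:

  0-simplices (9): [v_0], [v_1], [v_2], [v_3], [v_4], [v_5], [v_6], [v_7], [v_8]
  1-simplices (27): (27 of them)
  2-simplices (18): (18 of them)

so the chain groups are C_0 ≅ Z^9, C_1 ≅ Z^27, C_2 ≅ Z^18.

The boundary map ∂_1: C_1 → C_0 maps an edge to its endpoints' difference, ∂[p,q] = q − p.
As a 9×27 matrix over Z this has rank 8, with invariant factors (1,1,1,1,1,1,1,1).

Boundary ∂_2: C_2 → C_1 sends each 2-simplex [p,q,r] to [q,r] − [p,r] + [p,q]. For instance
  ∂[v_3,v_5,v_7] = [v_5,v_7] − [v_3,v_7] + [v_3,v_5],
  ∂[v_1,v_6,v_8] = [v_6,v_8] − [v_1,v_8] + [v_1,v_6].
As a 27×18 matrix over Z this has rank 18, with invariant factors (1,1,1,1,1,1,1,1,1,1,1,1,1,1,1,1,1,2).

Reading off H_k = ker ∂_k / im ∂_{k+1}:

  H_0: rank C_0 − rank ∂_1 = 9 − 8 = 1, and the invariant factors of ∂_1 are all 1, so H_0 ≅ Z.
  H_1: rank ker ∂_1 − rank ∂_2 = (27 − 8) − 18 = 1, and ∂_2 has invariant factor 2 > 1, so H_1 ≅ Z ⊕ Z/2Z.
  H_2: rank ker ∂_2 − rank ∂_3 = (18 − 18) − 0 = 0, and there is no ∂_3, so H_2 ≅ 0.

(K is a triangulation of the Klein bottle.)

Hence the Betti numbers are b_0 = 1, b_1 = 1, b_2 = 0.

b_0 = 1, b_1 = 1, b_2 = 0.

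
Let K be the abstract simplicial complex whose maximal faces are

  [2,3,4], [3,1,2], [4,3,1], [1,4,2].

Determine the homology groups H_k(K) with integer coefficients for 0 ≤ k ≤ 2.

H_0 = Z,  H_1 = 0,  H_2 = Z.

Order the vertices as 1 < 2 < 3 < 4. Listing each simplex with vertices in this order, K has dimension 2 with simplices:

  0-simplices (4): [1], [2], [3], [4]
  1-simplices (6): [1,2], [1,3], [1,4], [2,3], [2,4], [3,4]
  2-simplices (4): [1,2,3], [1,2,4], [1,3,4], [2,3,4]

Hence C_0 ≅ Z^4, C_1 ≅ Z^6, C_2 ≅ Z^4.

Boundary ∂_1: C_1 → C_0 maps an edge to its endpoints' difference, ∂[p,q] = q − p.
As a 4×6 matrix over Z this has rank 3, with invariant factors (1,1,1).

The boundary map ∂_2: C_2 → C_1 acts by ∂[p,q,r] = [q,r] − [p,r] + [p,q]. For instance
  ∂[1,3,4] = [3,4] − [1,4] + [1,3],
  ∂[1,2,3] = [2,3] − [1,3] + [1,2].
This gives a 6×4 integer matrix of rank 3; reducing to Smith normal form yields diagonal entries (1,1,1).

From H_k ≅ ker(∂_k) / im(∂_{k+1}) we obtain:

  H_0: rank C_0 − rank ∂_1 = 4 − 3 = 1, and the invariant factors of ∂_1 are all 1, so H_0 = Z.
  H_1: rank ker ∂_1 − rank ∂_2 = (6 − 3) − 3 = 0, and the invariant factors of ∂_2 are all 1, so H_1 = 0.
  H_2: rank ker ∂_2 − rank ∂_3 = (4 − 3) − 0 = 1, and there is no ∂_3, so H_2 = Z.

(K is a triangulation of the 2-sphere S^2.)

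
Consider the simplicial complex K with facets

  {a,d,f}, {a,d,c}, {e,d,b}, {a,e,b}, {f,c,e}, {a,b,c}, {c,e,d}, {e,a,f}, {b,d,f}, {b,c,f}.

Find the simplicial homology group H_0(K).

H_0 = Z.

Order the vertices as a < b < c < d < e < f. Listing each simplex with vertices in this order, K has dimension 2 with simplices:

  0-simplices (6): a, b, c, d, e, f
  1-simplices (15): ab, ac, ad, ae, af, bc, bd, be, bf, cd, ce, cf, de, df, ef
  2-simplices (10): abc, abe, acd, adf, aef, bcf, bde, bdf, cde, cef

giving chain groups C_0 ≅ Z^6, C_1 ≅ Z^15, C_2 ≅ Z^10.

∂_1: C_1 → C_0 is given by ∂[p,q] = [q] − [p].
The 6×15 boundary matrix has rank 5 and Smith normal form diag(1,1,1,1,1).

Boundary ∂_2: C_2 → C_1 acts by ∂[p,q,r] = [q,r] − [p,r] + [p,q]. For instance
  ∂abc = bc − ac + ab,
  ∂bdf = df − bf + bd.
As a 15×10 matrix over Z this has rank 10, with invariant factors (1,1,1,1,1,1,1,1,1,2).

Now H_k = ker ∂_k / im ∂_{k+1}, so:

  H_0: rank C_0 − rank ∂_1 = 6 − 5 = 1, and the invariant factors of ∂_1 are all 1, so H_0 ≅ Z.

(K is a triangulation of the real projective plane RP^2.)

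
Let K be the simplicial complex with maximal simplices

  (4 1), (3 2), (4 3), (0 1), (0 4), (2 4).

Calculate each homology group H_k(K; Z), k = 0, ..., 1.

H_0 = Z,  H_1 = Z^2.

Order the vertices as 0 < 1 < 2 < 3 < 4. Listing each simplex with vertices in this order, K has dimension 1 with simplices:

  0-simplices (5): [0], [1], [2], [3], [4]
  1-simplices (6): [0,1], [0,4], [1,4], [2,3], [2,4], [3,4]

Hence C_0 ≅ Z^5, C_1 ≅ Z^6.

∂_1: C_1 → C_0 is given by ∂[p,q] = [q] − [p]. For instance
  ∂[2,4] = [4] − [2].
This gives a 5×6 integer matrix of rank 4; reducing to Smith normal form yields diagonal entries (1,1,1,1).

From H_k ≅ ker(∂_k) / im(∂_{k+1}) we obtain:

  H_0: rank C_0 − rank ∂_1 = 5 − 4 = 1, and the invariant factors of ∂_1 are all 1, so H_0 ≅ Z.
  H_1: rank ker ∂_1 − rank ∂_2 = (6 − 4) − 0 = 2, and there is no ∂_2, so H_1 ≅ Z^2.

(K is a triangulation of a wedge of 2 circles.)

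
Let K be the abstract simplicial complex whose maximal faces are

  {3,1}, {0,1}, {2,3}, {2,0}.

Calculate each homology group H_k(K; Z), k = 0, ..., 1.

Order the vertices as 0 < 1 < 2 < 3. Listing each simplex with vertices in this order, K has dimension 1 with simplices:

  0-simplices (4): [0], [1], [2], [3]
  1-simplices (4): [0,1], [0,2], [1,3], [2,3]

giving chain groups C_0 ≅ Z^4, C_1 ≅ Z^4.

∂_1: C_1 → C_0 sends each edge [p,q] (with p < q) to q − p.
This gives a 4×4 integer matrix of rank 3; reducing to Smith normal form yields diagonal entries (1,1,1).

Reading off H_k = ker ∂_k / im ∂_{k+1}:

  H_0: rank C_0 − rank ∂_1 = 4 − 3 = 1, and the invariant factors of ∂_1 are all 1, so H_0 = Z.
  H_1: rank ker ∂_1 − rank ∂_2 = (4 − 3) − 0 = 1, and there is no ∂_2, so H_1 = Z.

H_0 = Z,  H_1 = Z.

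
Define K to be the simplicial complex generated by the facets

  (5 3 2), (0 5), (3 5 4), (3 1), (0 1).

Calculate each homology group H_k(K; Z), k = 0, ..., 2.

K has 6 vertices, 8 edges, 2 triangles.
rank ∂_0 = 0, rank ∂_1 = 5 ⇒ b_0 = 6 − 0 − 5 = 1; all invariant factors of ∂_1 are 1 so no torsion. So H_0 = Z.
rank ∂_1 = 5, rank ∂_2 = 2 ⇒ b_1 = 8 − 5 − 2 = 1; all invariant factors of ∂_2 are 1 so no torsion. So H_1 = Z.
rank ∂_2 = 2, rank ∂_3 = 0 ⇒ b_2 = 2 − 2 − 0 = 0. So H_2 = 0.

H_0 = Z,  H_1 = Z,  H_2 = 0.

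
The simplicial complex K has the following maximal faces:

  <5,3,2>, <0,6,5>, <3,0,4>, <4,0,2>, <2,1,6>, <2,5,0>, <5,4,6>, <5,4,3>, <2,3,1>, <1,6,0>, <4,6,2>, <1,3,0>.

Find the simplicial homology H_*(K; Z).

H_0 = Z,  H_1 = Z/2,  H_2 = 0.

We work with the vertex ordering 0 < 1 < 2 < 3 < 4 < 5 < 6. The simplices of K, each written with vertices in increasing order, are:

  0-simplices (7): [0], [1], [2], [3], [4], [5], [6]
  1-simplices (18): [0,1], [0,2], [0,3], [0,4], [0,5], [0,6], [1,2], [1,3], [1,6], [2,3], [2,4], [2,5], [2,6], [3,4], [3,5], [4,5], [4,6], [5,6]
  2-simplices (12): [0,1,3], [0,1,6], [0,2,4], [0,2,5], [0,3,4], [0,5,6], [1,2,3], [1,2,6], [2,3,5], [2,4,6], [3,4,5], [4,5,6]

Hence C_0 ≅ Z^7, C_1 ≅ Z^18, C_2 ≅ Z^12.

Boundary ∂_1: C_1 → C_0 maps an edge to its endpoints' difference, ∂[p,q] = q − p. For instance
  ∂[3,5] = [5] − [3].
As a 7×18 matrix over Z this has rank 6, with invariant factors (1,1,1,1,1,1).

The boundary map ∂_2: C_2 → C_1 maps a triangle to the signed sum of its edges. For instance
  ∂[0,1,6] = [1,6] − [0,6] + [0,1],
  ∂[0,5,6] = [5,6] − [0,6] + [0,5].
The resulting 18×12 matrix has rank 12, and its Smith normal form has invariant factors (1,1,1,1,1,1,1,1,1,1,1,2).

Reading off H_k = ker ∂_k / im ∂_{k+1}:

  H_0: rank C_0 − rank ∂_1 = 7 − 6 = 1, and the invariant factors of ∂_1 are all 1, so H_0 = Z.
  H_1: rank ker ∂_1 − rank ∂_2 = (18 − 6) − 12 = 0, and ∂_2 has invariant factor 2 > 1, so H_1 = Z/2.
  H_2: rank ker ∂_2 − rank ∂_3 = (12 − 12) − 0 = 0, and there is no ∂_3, so H_2 = 0.

(K is a triangulation of the real projective plane RP^2.)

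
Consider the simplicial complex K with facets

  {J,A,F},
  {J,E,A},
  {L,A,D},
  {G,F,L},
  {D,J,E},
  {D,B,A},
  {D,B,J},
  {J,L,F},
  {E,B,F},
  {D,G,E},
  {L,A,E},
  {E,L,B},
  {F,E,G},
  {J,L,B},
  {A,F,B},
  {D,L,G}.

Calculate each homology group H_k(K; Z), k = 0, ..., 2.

H_0 ≅ Z,  H_1 ≅ Z^2,  H_2 ≅ Z.

Order the vertices as A < B < D < E < F < G < J < L. Listing each simplex with vertices in this order, K has dimension 2 with simplices:

  0-simplices (8): A, B, D, E, F, G, J, L
  1-simplices (24): AB, AD, AE, AF, AJ, AL, BD, BE, BF, BJ, BL, DE, DG, DJ, DL, EF, EG, EJ, EL, FG, FJ, FL, GL, JL
  2-simplices (16): ABD, ABF, ADL, AEJ, AEL, AFJ, BDJ, BEF, BEL, BJL, DEG, DEJ, DGL, EFG, FGL, FJL

so the chain groups are C_0 ≅ Z^8, C_1 ≅ Z^24, C_2 ≅ Z^16.

∂_1: C_1 → C_0 sends each edge [p,q] (with p < q) to q − p.
As a 8×24 matrix over Z this has rank 7, with invariant factors (1,1,1,1,1,1,1).

The boundary map ∂_2: C_2 → C_1 sends each 2-simplex [p,q,r] to [q,r] − [p,r] + [p,q]. For instance
  ∂ABF = BF − AF + AB,
  ∂BEF = EF − BF + BE.
The resulting 24×16 matrix has rank 15, and its Smith normal form has invariant factors (1,1,1,1,1,1,1,1,1,1,1,1,1,1,1).

Reading off H_k = ker ∂_k / im ∂_{k+1}:

  H_0: rank C_0 − rank ∂_1 = 8 − 7 = 1, and the invariant factors of ∂_1 are all 1, so H_0 ≅ Z.
  H_1: rank ker ∂_1 − rank ∂_2 = (24 − 7) − 15 = 2, and the invariant factors of ∂_2 are all 1, so H_1 ≅ Z^2.
  H_2: rank ker ∂_2 − rank ∂_3 = (16 − 15) − 0 = 1, and there is no ∂_3, so H_2 ≅ Z.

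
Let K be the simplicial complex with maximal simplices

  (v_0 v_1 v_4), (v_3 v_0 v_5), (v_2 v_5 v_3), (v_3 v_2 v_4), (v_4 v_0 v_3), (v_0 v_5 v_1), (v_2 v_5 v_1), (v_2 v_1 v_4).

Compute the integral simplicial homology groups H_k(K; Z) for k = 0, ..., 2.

K has 6 vertices, 12 edges, 8 triangles.
rank ∂_0 = 0, rank ∂_1 = 5 ⇒ b_0 = 6 − 0 − 5 = 1; all invariant factors of ∂_1 are 1 so no torsion. So H_0 ≅ Z.
rank ∂_1 = 5, rank ∂_2 = 7 ⇒ b_1 = 12 − 5 − 7 = 0; all invariant factors of ∂_2 are 1 so no torsion. So H_1 ≅ 0.
rank ∂_2 = 7, rank ∂_3 = 0 ⇒ b_2 = 8 − 7 − 0 = 1. So H_2 ≅ Z.

H_0 = Z,  H_1 = 0,  H_2 = Z.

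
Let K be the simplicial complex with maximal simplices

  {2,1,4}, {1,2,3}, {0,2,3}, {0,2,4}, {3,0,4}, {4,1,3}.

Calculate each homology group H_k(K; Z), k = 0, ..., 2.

H_0 = Z,  H_1 = 0,  H_2 = Z.

Take the total order 0 < 1 < 2 < 3 < 4 on the vertex set. Then K (dimension 2) consists of the simplices:

  0-simplices (5): [0], [1], [2], [3], [4]
  1-simplices (9): [0,2], [0,3], [0,4], [1,2], [1,3], [1,4], [2,3], [2,4], [3,4]
  2-simplices (6): [0,2,3], [0,2,4], [0,3,4], [1,2,3], [1,2,4], [1,3,4]

giving chain groups C_0 ≅ Z^5, C_1 ≅ Z^9, C_2 ≅ Z^6.

∂_1: C_1 → C_0 sends each edge [p,q] (with p < q) to q − p.
The resulting 5×9 matrix has rank 4, and its Smith normal form has invariant factors (1,1,1,1).

∂_2: C_2 → C_1 sends each 2-simplex [p,q,r] to [q,r] − [p,r] + [p,q]. For instance
  ∂[0,3,4] = [3,4] − [0,4] + [0,3],
  ∂[0,2,4] = [2,4] − [0,4] + [0,2].
This gives a 9×6 integer matrix of rank 5; reducing to Smith normal form yields diagonal entries (1,1,1,1,1).

Now H_k = ker ∂_k / im ∂_{k+1}, so:

  H_0: rank C_0 − rank ∂_1 = 5 − 4 = 1, and the invariant factors of ∂_1 are all 1, so H_0 = Z.
  H_1: rank ker ∂_1 − rank ∂_2 = (9 − 4) − 5 = 0, and the invariant factors of ∂_2 are all 1, so H_1 = 0.
  H_2: rank ker ∂_2 − rank ∂_3 = (6 − 5) − 0 = 1, and there is no ∂_3, so H_2 = Z.

As a check, the Euler characteristic is 5 − 9 + 6 = 2, which agrees with 1 − 0 + 1 = 2.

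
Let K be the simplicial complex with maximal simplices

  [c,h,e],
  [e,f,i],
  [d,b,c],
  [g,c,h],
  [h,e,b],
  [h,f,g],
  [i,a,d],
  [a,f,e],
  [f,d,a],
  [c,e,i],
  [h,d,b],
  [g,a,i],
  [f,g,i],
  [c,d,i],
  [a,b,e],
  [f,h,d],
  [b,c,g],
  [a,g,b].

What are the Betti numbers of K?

We work with the vertex ordering a < b < c < d < e < f < g < h < i. The simplices of K, each written with vertices in increasing order, are:

  0-simplices (9): a, b, c, d, e, f, g, h, i
  1-simplices (27): ab, ad, ae, af, ag, ai, bc, bd, be, bg, bh, cd, ce, cg, ch, ci, df, dh, di, ef, eh, ei, fg, fh, fi, gh, gi
  2-simplices (18): abe, abg, adf, adi, aef, agi, bcd, bcg, bdh, beh, cdi, ceh, cei, cgh, dfh, efi, fgh, fgi

Hence C_0 ≅ Z^9, C_1 ≅ Z^27, C_2 ≅ Z^18.

∂_1: C_1 → C_0 sends each edge [p,q] (with p < q) to q − p. For instance
  ∂dh = h − d.
The resulting 9×27 matrix has rank 8, and its Smith normal form has invariant factors (1,1,1,1,1,1,1,1).

∂_2: C_2 → C_1 sends each 2-simplex [p,q,r] to [q,r] − [p,r] + [p,q]. For instance
  ∂bcd = cd − bd + bc,
  ∂adf = df − af + ad.
As a 27×18 matrix over Z this has rank 18, with invariant factors (1,1,1,1,1,1,1,1,1,1,1,1,1,1,1,1,1,2).

From H_k ≅ ker(∂_k) / im(∂_{k+1}) we obtain:

  H_0: rank C_0 − rank ∂_1 = 9 − 8 = 1, and the invariant factors of ∂_1 are all 1, so H_0 ≅ Z.
  H_1: rank ker ∂_1 − rank ∂_2 = (27 − 8) − 18 = 1, and ∂_2 has invariant factor 2 > 1, so H_1 ≅ Z ⊕ Z_2.
  H_2: rank ker ∂_2 − rank ∂_3 = (18 − 18) − 0 = 0, and there is no ∂_3, so H_2 ≅ 0.

As a check, the Euler characteristic is 9 − 27 + 18 = 0, which agrees with 1 − 1 + 0 = 0.

Hence the Betti numbers are b_0 = 1, b_1 = 1, b_2 = 0.

b_0 = 1, b_1 = 1, b_2 = 0.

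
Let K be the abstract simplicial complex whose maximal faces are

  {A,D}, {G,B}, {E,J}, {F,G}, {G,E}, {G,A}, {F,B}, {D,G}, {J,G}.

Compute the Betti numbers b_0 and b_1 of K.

We work with the vertex ordering A < B < D < E < F < G < J. The simplices of K, each written with vertices in increasing order, are:

  0-simplices (7): A, B, D, E, F, G, J
  1-simplices (9): AD, AG, BF, BG, DG, EG, EJ, FG, GJ

Hence C_0 ≅ Z^7, C_1 ≅ Z^9.

Boundary ∂_1: C_1 → C_0 sends each edge [p,q] (with p < q) to q − p.
As a 7×9 matrix over Z this has rank 6, with invariant factors (1,1,1,1,1,1).

Now H_k = ker ∂_k / im ∂_{k+1}, so:

  H_0: rank C_0 − rank ∂_1 = 7 − 6 = 1, and the invariant factors of ∂_1 are all 1, so H_0 = Z.
  H_1: rank ker ∂_1 − rank ∂_2 = (9 − 6) − 0 = 3, and there is no ∂_2, so H_1 = Z^3.

As a check, the Euler characteristic is 7 − 9 = -2, which agrees with 1 − 3 = -2.

Hence the Betti numbers are b_0 = 1, b_1 = 3.

b_0 = 1, b_1 = 3.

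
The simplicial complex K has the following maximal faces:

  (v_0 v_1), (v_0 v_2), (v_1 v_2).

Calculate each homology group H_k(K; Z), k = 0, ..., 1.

H_0 = Z,  H_1 = Z.

Fix the vertex order v_0 < v_1 < v_2 and write every simplex with vertices in increasing order. Then dim K = 1 and the simplices of K are:

  0-simplices (3): [v_0], [v_1], [v_2]
  1-simplices (3): [v_0,v_1], [v_0,v_2], [v_1,v_2]

giving chain groups C_0 ≅ Z^3, C_1 ≅ Z^3.

The boundary map ∂_1: C_1 → C_0 maps an edge to its endpoints' difference, ∂[p,q] = q − p.
The resulting 3×3 matrix has rank 2, and its Smith normal form has invariant factors (1,1).

Computing H_k = (kernel of ∂_k) / (image of ∂_{k+1}):

  H_0: rank C_0 − rank ∂_1 = 3 − 2 = 1, and the invariant factors of ∂_1 are all 1, so H_0 ≅ Z.
  H_1: rank ker ∂_1 − rank ∂_2 = (3 − 2) − 0 = 1, and there is no ∂_2, so H_1 ≅ Z.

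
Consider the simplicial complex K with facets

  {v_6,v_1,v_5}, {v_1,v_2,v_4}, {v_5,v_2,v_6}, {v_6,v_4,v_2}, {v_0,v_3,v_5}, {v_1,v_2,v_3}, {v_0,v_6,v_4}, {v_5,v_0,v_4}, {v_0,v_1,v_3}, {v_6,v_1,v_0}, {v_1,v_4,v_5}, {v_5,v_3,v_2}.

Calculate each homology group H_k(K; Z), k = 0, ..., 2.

We work with the vertex ordering v_0 < v_1 < v_2 < v_3 < v_4 < v_5 < v_6. The simplices of K, each written with vertices in increasing order, are:

  0-simplices (7): [v_0], [v_1], [v_2], [v_3], [v_4], [v_5], [v_6]
  1-simplices (18): (18 of them)
  2-simplices (12): (12 of them)

Hence C_0 ≅ Z^7, C_1 ≅ Z^18, C_2 ≅ Z^12.

∂_1: C_1 → C_0 is given by ∂[p,q] = [q] − [p]. For instance
  ∂[v_2,v_6] = [v_6] − [v_2].
The 7×18 boundary matrix has rank 6 and Smith normal form diag(1,1,1,1,1,1).

Boundary ∂_2: C_2 → C_1 acts by ∂[p,q,r] = [q,r] − [p,r] + [p,q]. For instance
  ∂[v_1,v_2,v_3] = [v_2,v_3] − [v_1,v_3] + [v_1,v_2],
  ∂[v_2,v_3,v_5] = [v_3,v_5] − [v_2,v_5] + [v_2,v_3].
As a 18×12 matrix over Z this has rank 12, with invariant factors (1,1,1,1,1,1,1,1,1,1,1,2).

From H_k ≅ ker(∂_k) / im(∂_{k+1}) we obtain:

  H_0: rank C_0 − rank ∂_1 = 7 − 6 = 1, and the invariant factors of ∂_1 are all 1, so H_0 ≅ Z.
  H_1: rank ker ∂_1 − rank ∂_2 = (18 − 6) − 12 = 0, and ∂_2 has invariant factor 2 > 1, so H_1 ≅ Z/2.
  H_2: rank ker ∂_2 − rank ∂_3 = (12 − 12) − 0 = 0, and there is no ∂_3, so H_2 ≅ 0.

As a check, the Euler characteristic is 7 − 18 + 12 = 1, which agrees with 1 − 0 + 0 = 1.

H_0 = Z,  H_1 = Z/2,  H_2 = 0.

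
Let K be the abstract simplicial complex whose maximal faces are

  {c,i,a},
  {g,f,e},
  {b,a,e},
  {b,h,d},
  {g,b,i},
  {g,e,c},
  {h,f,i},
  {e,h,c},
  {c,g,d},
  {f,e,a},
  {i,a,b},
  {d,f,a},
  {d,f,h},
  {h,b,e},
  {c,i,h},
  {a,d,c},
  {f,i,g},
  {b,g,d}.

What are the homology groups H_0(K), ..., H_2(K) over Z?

H_0 ≅ Z,  H_1 ≅ Z^2,  H_2 ≅ Z.

K has 9 vertices, 27 edges, 18 triangles.
rank ∂_0 = 0, rank ∂_1 = 8 ⇒ b_0 = 9 − 0 − 8 = 1; all invariant factors of ∂_1 are 1 so no torsion. So H_0 = Z.
rank ∂_1 = 8, rank ∂_2 = 17 ⇒ b_1 = 27 − 8 − 17 = 2; all invariant factors of ∂_2 are 1 so no torsion. So H_1 = Z^2.
rank ∂_2 = 17, rank ∂_3 = 0 ⇒ b_2 = 18 − 17 − 0 = 1. So H_2 = Z.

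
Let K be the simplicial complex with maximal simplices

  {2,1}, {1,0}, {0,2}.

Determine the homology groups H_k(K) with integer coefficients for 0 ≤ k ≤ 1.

Take the total order 0 < 1 < 2 on the vertex set. Then K (dimension 1) consists of the simplices:

  0-simplices (3): [0], [1], [2]
  1-simplices (3): [0,1], [0,2], [1,2]

giving chain groups C_0 ≅ Z^3, C_1 ≅ Z^3.

∂_1: C_1 → C_0 maps an edge to its endpoints' difference, ∂[p,q] = q − p. For instance
  ∂[0,1] = [1] − [0].
The 3×3 boundary matrix has rank 2 and Smith normal form diag(1,1).

Now H_k = ker ∂_k / im ∂_{k+1}, so:

  H_0: rank C_0 − rank ∂_1 = 3 − 2 = 1, and the invariant factors of ∂_1 are all 1, so H_0 ≅ Z.
  H_1: rank ker ∂_1 − rank ∂_2 = (3 − 2) − 0 = 1, and there is no ∂_2, so H_1 ≅ Z.

H_0 = Z,  H_1 = Z.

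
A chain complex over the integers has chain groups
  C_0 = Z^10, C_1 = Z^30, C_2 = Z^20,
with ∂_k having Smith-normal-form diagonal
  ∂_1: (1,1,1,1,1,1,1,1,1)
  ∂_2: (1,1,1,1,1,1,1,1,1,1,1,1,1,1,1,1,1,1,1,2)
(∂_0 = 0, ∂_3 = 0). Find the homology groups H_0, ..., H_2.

H_0: b_0 = 10 − 0 − 9 = 1; torsion from ∂_1 factors > 1: none. So H_0 ≅ Z.
H_1: b_1 = 30 − 9 − 20 = 1; torsion from ∂_2 factors > 1: [2]. So H_1 ≅ Z ⊕ Z/2Z.
H_2: b_2 = 20 − 20 − 0 = 0; torsion from ∂_3 factors > 1: none. So H_2 ≅ 0.

H_0 ≅ Z,  H_1 ≅ Z ⊕ Z/2Z,  H_2 = 0.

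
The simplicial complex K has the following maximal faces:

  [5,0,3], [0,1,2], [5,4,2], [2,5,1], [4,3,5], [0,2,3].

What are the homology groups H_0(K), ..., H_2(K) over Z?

H_0 ≅ Z,  H_1 ≅ Z,  H_2 = 0.

Fix the vertex order 0 < 1 < 2 < 3 < 4 < 5 and write every simplex with vertices in increasing order. Then dim K = 2 and the simplices of K are:

  0-simplices (6): [0], [1], [2], [3], [4], [5]
  1-simplices (12): [0,1], [0,2], [0,3], [0,5], [1,2], [1,5], [2,3], [2,4], [2,5], [3,4], [3,5], [4,5]
  2-simplices (6): [0,1,2], [0,2,3], [0,3,5], [1,2,5], [2,4,5], [3,4,5]

giving chain groups C_0 ≅ Z^6, C_1 ≅ Z^12, C_2 ≅ Z^6.

∂_1: C_1 → C_0 maps an edge to its endpoints' difference, ∂[p,q] = q − p.
As a 6×12 matrix over Z this has rank 5, with invariant factors (1,1,1,1,1).

Boundary ∂_2: C_2 → C_1 acts by ∂[p,q,r] = [q,r] − [p,r] + [p,q]. For instance
  ∂[3,4,5] = [4,5] − [3,5] + [3,4],
  ∂[2,4,5] = [4,5] − [2,5] + [2,4].
The 12×6 boundary matrix has rank 6 and Smith normal form diag(1,1,1,1,1,1).

From H_k ≅ ker(∂_k) / im(∂_{k+1}) we obtain:

  H_0: rank C_0 − rank ∂_1 = 6 − 5 = 1, and the invariant factors of ∂_1 are all 1, so H_0 = Z.
  H_1: rank ker ∂_1 − rank ∂_2 = (12 − 5) − 6 = 1, and the invariant factors of ∂_2 are all 1, so H_1 = Z.
  H_2: rank ker ∂_2 − rank ∂_3 = (6 − 6) − 0 = 0, and there is no ∂_3, so H_2 = 0.

As a check, the Euler characteristic is 6 − 12 + 6 = 0, which agrees with 1 − 1 + 0 = 0.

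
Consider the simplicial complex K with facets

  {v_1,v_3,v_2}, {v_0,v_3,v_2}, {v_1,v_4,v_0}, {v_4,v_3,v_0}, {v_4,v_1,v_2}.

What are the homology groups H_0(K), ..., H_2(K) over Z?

We work with the vertex ordering v_0 < v_1 < v_2 < v_3 < v_4. The simplices of K, each written with vertices in increasing order, are:

  0-simplices (5): [v_0], [v_1], [v_2], [v_3], [v_4]
  1-simplices (10): [v_0,v_1], [v_0,v_2], [v_0,v_3], [v_0,v_4], [v_1,v_2], [v_1,v_3], [v_1,v_4], [v_2,v_3], [v_2,v_4], [v_3,v_4]
  2-simplices (5): [v_0,v_1,v_4], [v_0,v_2,v_3], [v_0,v_3,v_4], [v_1,v_2,v_3], [v_1,v_2,v_4]

Hence C_0 ≅ Z^5, C_1 ≅ Z^10, C_2 ≅ Z^5.

Boundary ∂_1: C_1 → C_0 is given by ∂[p,q] = [q] − [p]. For instance
  ∂[v_0,v_3] = [v_3] − [v_0].
This gives a 5×10 integer matrix of rank 4; reducing to Smith normal form yields diagonal entries (1,1,1,1).

The boundary map ∂_2: C_2 → C_1 sends each 2-simplex [p,q,r] to [q,r] − [p,r] + [p,q]. For instance
  ∂[v_0,v_2,v_3] = [v_2,v_3] − [v_0,v_3] + [v_0,v_2],
  ∂[v_1,v_2,v_3] = [v_2,v_3] − [v_1,v_3] + [v_1,v_2].
As a 10×5 matrix over Z this has rank 5, with invariant factors (1,1,1,1,1).

From H_k ≅ ker(∂_k) / im(∂_{k+1}) we obtain:

  H_0: rank C_0 − rank ∂_1 = 5 − 4 = 1, and the invariant factors of ∂_1 are all 1, so H_0 = Z.
  H_1: rank ker ∂_1 − rank ∂_2 = (10 − 4) − 5 = 1, and the invariant factors of ∂_2 are all 1, so H_1 = Z.
  H_2: rank ker ∂_2 − rank ∂_3 = (5 − 5) − 0 = 0, and there is no ∂_3, so H_2 = 0.

As a check, the Euler characteristic is 5 − 10 + 5 = 0, which agrees with 1 − 1 + 0 = 0.

H_0 ≅ Z,  H_1 ≅ Z,  H_2 = 0.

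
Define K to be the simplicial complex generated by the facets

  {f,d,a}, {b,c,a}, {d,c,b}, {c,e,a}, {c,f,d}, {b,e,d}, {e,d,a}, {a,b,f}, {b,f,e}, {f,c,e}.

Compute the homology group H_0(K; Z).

K has 6 vertices, 15 edges, 10 triangles.
rank ∂_0 = 0, rank ∂_1 = 5 ⇒ b_0 = 6 − 0 − 5 = 1; all invariant factors of ∂_1 are 1 so no torsion. So H_0 ≅ Z.

H_0 ≅ Z.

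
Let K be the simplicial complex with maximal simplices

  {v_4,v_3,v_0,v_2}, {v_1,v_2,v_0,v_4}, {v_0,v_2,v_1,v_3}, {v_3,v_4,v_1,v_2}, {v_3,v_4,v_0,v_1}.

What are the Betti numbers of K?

b_0 = 1, b_1 = 0, b_2 = 0, b_3 = 1.

Fix the vertex order v_0 < v_1 < v_2 < v_3 < v_4 and write every simplex with vertices in increasing order. Then dim K = 3 and the simplices of K are:

  0-simplices (5): [v_0], [v_1], [v_2], [v_3], [v_4]
  1-simplices (10): [v_0,v_1], [v_0,v_2], [v_0,v_3], [v_0,v_4], [v_1,v_2], [v_1,v_3], [v_1,v_4], [v_2,v_3], [v_2,v_4], [v_3,v_4]
  2-simplices (10): [v_0,v_1,v_2], [v_0,v_1,v_3], [v_0,v_1,v_4], [v_0,v_2,v_3], [v_0,v_2,v_4], [v_0,v_3,v_4], [v_1,v_2,v_3], [v_1,v_2,v_4], [v_1,v_3,v_4], [v_2,v_3,v_4]
  3-simplices (5): [v_0,v_1,v_2,v_3], [v_0,v_1,v_2,v_4], [v_0,v_1,v_3,v_4], [v_0,v_2,v_3,v_4], [v_1,v_2,v_3,v_4]

giving chain groups C_0 ≅ Z^5, C_1 ≅ Z^10, C_2 ≅ Z^10, C_3 ≅ Z^5.

The boundary map ∂_1: C_1 → C_0 sends each edge [p,q] (with p < q) to q − p.
This gives a 5×10 integer matrix of rank 4; reducing to Smith normal form yields diagonal entries (1,1,1,1).

The boundary map ∂_2: C_2 → C_1 maps a triangle to the signed sum of its edges. For instance
  ∂[v_0,v_2,v_4] = [v_2,v_4] − [v_0,v_4] + [v_0,v_2],
  ∂[v_0,v_1,v_3] = [v_1,v_3] − [v_0,v_3] + [v_0,v_1].
The 10×10 boundary matrix has rank 6 and Smith normal form diag(1,1,1,1,1,1).

∂_3: C_3 → C_2 sends each 3-simplex σ to the alternating sum Σ_i (−1)^i (σ with its i-th vertex removed). For instance
  ∂[v_0,v_2,v_3,v_4] = [v_2,v_3,v_4] − [v_0,v_3,v_4] + [v_0,v_2,v_4] − [v_0,v_2,v_3],
  ∂[v_0,v_1,v_3,v_4] = [v_1,v_3,v_4] − [v_0,v_3,v_4] + [v_0,v_1,v_4] − [v_0,v_1,v_3].
The resulting 10×5 matrix has rank 4, and its Smith normal form has invariant factors (1,1,1,1).

Reading off H_k = ker ∂_k / im ∂_{k+1}:

  H_0: rank C_0 − rank ∂_1 = 5 − 4 = 1, and the invariant factors of ∂_1 are all 1, so H_0 = Z.
  H_1: rank ker ∂_1 − rank ∂_2 = (10 − 4) − 6 = 0, and the invariant factors of ∂_2 are all 1, so H_1 = 0.
  H_2: rank ker ∂_2 − rank ∂_3 = (10 − 6) − 4 = 0, and the invariant factors of ∂_3 are all 1, so H_2 = 0.
  H_3: rank ker ∂_3 − rank ∂_4 = (5 − 4) − 0 = 1, and there is no ∂_4, so H_3 = Z.

As a check, the Euler characteristic is 5 − 10 + 10 − 5 = 0, which agrees with 1 − 0 + 0 − 1 = 0.
(K is a triangulation of the 3-sphere S^3.)

Hence the Betti numbers are b_0 = 1, b_1 = 0, b_2 = 0, b_3 = 1.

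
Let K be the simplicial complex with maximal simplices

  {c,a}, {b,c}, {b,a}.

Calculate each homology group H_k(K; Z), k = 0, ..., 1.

H_0 ≅ Z,  H_1 ≅ Z.

We work with the vertex ordering a < b < c. The simplices of K, each written with vertices in increasing order, are:

  0-simplices (3): a, b, c
  1-simplices (3): ab, ac, bc

so the chain groups are C_0 ≅ Z^3, C_1 ≅ Z^3.

The boundary map ∂_1: C_1 → C_0 is given by ∂[p,q] = [q] − [p].
The resulting 3×3 matrix has rank 2, and its Smith normal form has invariant factors (1,1).

Now H_k = ker ∂_k / im ∂_{k+1}, so:

  H_0: rank C_0 − rank ∂_1 = 3 − 2 = 1, and the invariant factors of ∂_1 are all 1, so H_0 = Z.
  H_1: rank ker ∂_1 − rank ∂_2 = (3 − 2) − 0 = 1, and there is no ∂_2, so H_1 = Z.

As a check, the Euler characteristic is 3 − 3 = 0, which agrees with 1 − 1 = 0.
(K is a triangulation of the circle S^1.)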